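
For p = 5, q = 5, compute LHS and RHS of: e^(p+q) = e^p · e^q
LHS = e^(5+5) = e^10 ≈ 22026.5
RHS = e^5 · e^5 = e^10 ≈ 22026.5

LHS = RHS: the two sides agree.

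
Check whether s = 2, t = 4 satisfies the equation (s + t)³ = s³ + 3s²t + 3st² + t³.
Holds

Substituting s = 2, t = 4:

LHS = (2 + 4)³ = 216
RHS = 2³ + 3·2²·4 + 3·2·4² + 4³ = 216

LHS = RHS, so the equation holds at this point.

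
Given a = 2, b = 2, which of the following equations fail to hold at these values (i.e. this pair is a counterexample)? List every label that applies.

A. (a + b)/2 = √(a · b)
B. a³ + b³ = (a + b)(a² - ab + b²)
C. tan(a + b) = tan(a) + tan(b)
C

Evaluating each claim at the given values:
A. LHS = 2, RHS = 2 → holds here (LHS = RHS)
B. LHS = 16, RHS = 16 → holds here (LHS = RHS)
C. LHS = tan(4) ≈ 1.158, RHS = 2·tan(2) ≈ -4.37 → fails here (LHS ≠ RHS)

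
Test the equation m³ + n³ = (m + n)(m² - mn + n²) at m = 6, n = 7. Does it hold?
Holds

Substituting m = 6, n = 7:

LHS = 6³ + 7³ = 559
RHS = (6 + 7)(6² - 6·7 + 7²) = 559

LHS = RHS, so the equation holds at this point.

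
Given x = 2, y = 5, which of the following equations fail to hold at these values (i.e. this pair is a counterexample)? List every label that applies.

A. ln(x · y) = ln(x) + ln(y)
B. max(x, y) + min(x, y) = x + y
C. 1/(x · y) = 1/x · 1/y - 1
Evaluating each claim at the given values:
A. LHS = ln(10) ≈ 2.303, RHS = ln(2) + ln(5) ≈ 2.303 → holds here (LHS = RHS)
B. LHS = 7, RHS = 7 → holds here (LHS = RHS)
C. LHS = 1/10, RHS = -9/10 → fails here (LHS ≠ RHS)

Answer: C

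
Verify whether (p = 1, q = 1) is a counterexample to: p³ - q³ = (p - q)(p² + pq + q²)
Substituting p = 1, q = 1:
LHS = 1³ - 1³ = 0
RHS = (1 - 1)(1² + 1·1 + 1²) = 0

The sides agree, so this pair does not disprove the claim.

Answer: No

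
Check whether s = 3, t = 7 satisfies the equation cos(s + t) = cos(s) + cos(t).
Fails

Substituting s = 3, t = 7:

LHS = cos(3 + 7) = cos(10) ≈ -0.8391
RHS = cos(3) + cos(7) ≈ -0.2361

LHS ≠ RHS, so the equation does not hold at this point.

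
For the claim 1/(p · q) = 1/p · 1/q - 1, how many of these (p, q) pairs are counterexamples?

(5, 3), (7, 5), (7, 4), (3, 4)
Testing each pair:
(5, 3): LHS = 1/15, RHS = -14/15 → counterexample
(7, 5): LHS = 1/35, RHS = -34/35 → counterexample
(7, 4): LHS = 1/28, RHS = -27/28 → counterexample
(3, 4): LHS = 1/12, RHS = -11/12 → counterexample

That makes 4 counterexamples.

Answer: 4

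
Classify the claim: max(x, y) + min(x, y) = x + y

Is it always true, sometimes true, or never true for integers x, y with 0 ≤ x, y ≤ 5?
The identity holds for every pair in the range. For instance at (x, y) = (0, 3): both sides equal 3.

Answer: Always true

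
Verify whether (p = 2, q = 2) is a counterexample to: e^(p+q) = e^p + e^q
Yes

Substituting p = 2, q = 2:
LHS = e^(2+2) = e^4 ≈ 54.6
RHS = e^2 + e^2 = 2·e^2 ≈ 14.78

Since LHS ≠ RHS, this pair disproves the claim.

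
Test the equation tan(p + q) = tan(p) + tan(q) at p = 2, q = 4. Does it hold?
Fails

Substituting p = 2, q = 4:

LHS = tan(2 + 4) = tan(6) ≈ -0.291
RHS = tan(2) + tan(4) ≈ -1.027

LHS ≠ RHS, so the equation does not hold at this point.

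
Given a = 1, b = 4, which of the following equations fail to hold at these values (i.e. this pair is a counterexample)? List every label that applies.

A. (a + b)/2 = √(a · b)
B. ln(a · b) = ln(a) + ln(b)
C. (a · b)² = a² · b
Evaluating each claim at the given values:
A. LHS = 5/2, RHS = 2 → fails here (LHS ≠ RHS)
B. LHS = ln(4) ≈ 1.386, RHS = ln(4) ≈ 1.386 → holds here (LHS = RHS)
C. LHS = 16, RHS = 4 → fails here (LHS ≠ RHS)

Answer: A, C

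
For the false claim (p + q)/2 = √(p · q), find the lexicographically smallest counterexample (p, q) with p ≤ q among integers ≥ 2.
(p, q) = (2, 3)

Substituting (2, 3) into the claim:
LHS = (2 + 3)/2 = 5/2
RHS = √(2 · 3) = √(6) ≈ 2.449

Since LHS ≠ RHS, this pair disproves the claim, and no lexicographically smaller pair (p ≤ q, integers ≥ 2) does.

For instance (6, 9) is also a counterexample (LHS = 15/2, RHS = 3·√(6) ≈ 7.348), but it's lexicographically larger.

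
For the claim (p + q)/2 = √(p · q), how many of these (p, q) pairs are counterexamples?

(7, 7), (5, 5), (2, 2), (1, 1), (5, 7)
1

Testing each pair:
(7, 7): LHS = 7, RHS = 7 → satisfies claim
(5, 5): LHS = 5, RHS = 5 → satisfies claim
(2, 2): LHS = 2, RHS = 2 → satisfies claim
(1, 1): LHS = 1, RHS = 1 → satisfies claim
(5, 7): LHS = 6, RHS = √(35) ≈ 5.916 → counterexample

That makes 1 counterexample.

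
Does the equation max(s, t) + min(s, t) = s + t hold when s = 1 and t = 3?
Holds

Substituting s = 1, t = 3:

LHS = max(1, 3) + min(1, 3) = 4
RHS = 1 + 3 = 4

LHS = RHS, so the equation holds at this point.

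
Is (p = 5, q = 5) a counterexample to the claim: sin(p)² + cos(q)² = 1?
Substituting p = 5, q = 5:
LHS = sin(5)² + cos(5)² = 1
RHS = 1

The sides agree, so this pair does not disprove the claim.

Answer: No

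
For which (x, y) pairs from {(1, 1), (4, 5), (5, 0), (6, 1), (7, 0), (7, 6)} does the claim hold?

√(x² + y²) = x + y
(5, 0), (7, 0)

Testing each pair:
(1, 1): LHS = √(2) ≈ 1.414, RHS = 2 → fails
(4, 5): LHS = √(41) ≈ 6.403, RHS = 9 → fails
(5, 0): LHS = 5, RHS = 5 → holds
(6, 1): LHS = √(37) ≈ 6.083, RHS = 7 → fails
(7, 0): LHS = 7, RHS = 7 → holds
(7, 6): LHS = √(85) ≈ 9.22, RHS = 13 → fails

2 of 6 pairs satisfy the claim.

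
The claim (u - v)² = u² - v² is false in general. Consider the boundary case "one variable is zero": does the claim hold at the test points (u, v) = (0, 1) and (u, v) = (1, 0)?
At (0, 1): LHS = 1 ≠ RHS = -1
At (1, 0): LHS = 1, RHS = 1 → equal

Answer: Only at (1, 0)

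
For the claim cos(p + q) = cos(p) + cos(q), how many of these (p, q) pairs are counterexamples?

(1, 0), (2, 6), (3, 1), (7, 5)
4

Testing each pair:
(1, 0): LHS = cos(1) ≈ 0.5403, RHS = cos(1) + 1 ≈ 1.54 → counterexample
(2, 6): LHS = cos(8) ≈ -0.1455, RHS = cos(2) + cos(6) ≈ 0.544 → counterexample
(3, 1): LHS = cos(4) ≈ -0.6536, RHS = cos(3) + cos(1) ≈ -0.4497 → counterexample
(7, 5): LHS = cos(12) ≈ 0.8439, RHS = cos(5) + cos(7) ≈ 1.038 → counterexample

That makes 4 counterexamples.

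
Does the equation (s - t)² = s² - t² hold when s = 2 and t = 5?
Substituting s = 2, t = 5:

LHS = (2 - 5)² = 9
RHS = 2² - 5² = -21

LHS ≠ RHS, so the equation does not hold at this point.

Answer: Fails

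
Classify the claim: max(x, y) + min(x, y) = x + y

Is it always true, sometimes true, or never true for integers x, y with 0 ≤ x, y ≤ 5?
Always true

The identity holds for every pair in the range. For instance at (x, y) = (4, 5): both sides equal 9.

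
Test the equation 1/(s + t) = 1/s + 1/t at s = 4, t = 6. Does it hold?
Fails

Substituting s = 4, t = 6:

LHS = 1/(4 + 6) = 1/10
RHS = 1/4 + 1/6 = 5/12

LHS ≠ RHS, so the equation does not hold at this point.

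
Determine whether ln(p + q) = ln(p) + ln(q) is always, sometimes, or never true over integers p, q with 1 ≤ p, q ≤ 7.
It holds at (p, q) = (2, 2) (both sides equal ln(4) ≈ 1.386), but fails at (p, q) = (3, 4) (LHS = ln(7) ≈ 1.946, RHS = ln(3) + ln(4) ≈ 2.485).

Answer: Sometimes true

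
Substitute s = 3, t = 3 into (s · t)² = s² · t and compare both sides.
LHS = (3 · 3)² = 81
RHS = 3² · 3 = 27

LHS ≠ RHS, so the equation does not hold here.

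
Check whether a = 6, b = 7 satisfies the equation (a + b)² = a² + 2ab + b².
Holds

Substituting a = 6, b = 7:

LHS = (6 + 7)² = 169
RHS = 6² + 2·6·7 + 7² = 169

LHS = RHS, so the equation holds at this point.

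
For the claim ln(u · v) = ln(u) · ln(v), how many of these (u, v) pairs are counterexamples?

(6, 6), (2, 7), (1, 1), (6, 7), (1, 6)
4

Testing each pair:
(6, 6): LHS = ln(36) ≈ 3.584, RHS = ln(6)² ≈ 3.21 → counterexample
(2, 7): LHS = ln(14) ≈ 2.639, RHS = ln(2)·ln(7) ≈ 1.349 → counterexample
(1, 1): LHS = 0, RHS = 0 → satisfies claim
(6, 7): LHS = ln(42) ≈ 3.738, RHS = ln(6)·ln(7) ≈ 3.487 → counterexample
(1, 6): LHS = ln(6) ≈ 1.792, RHS = 0 → counterexample

That makes 4 counterexamples.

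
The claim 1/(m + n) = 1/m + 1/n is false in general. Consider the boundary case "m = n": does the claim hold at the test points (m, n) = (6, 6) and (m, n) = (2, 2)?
No, fails at both test points

At (6, 6): LHS = 1/12 ≠ RHS = 1/3
At (2, 2): LHS = 1/4 ≠ RHS = 1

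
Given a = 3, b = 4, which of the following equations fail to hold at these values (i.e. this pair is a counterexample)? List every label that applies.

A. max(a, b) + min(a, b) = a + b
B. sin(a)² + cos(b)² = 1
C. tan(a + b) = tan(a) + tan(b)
Evaluating each claim at the given values:
A. LHS = 7, RHS = 7 → holds here (LHS = RHS)
B. LHS = sin(3)² + cos(4)² ≈ 0.4472, RHS = 1 → fails here (LHS ≠ RHS)
C. LHS = tan(7) ≈ 0.8714, RHS = tan(3) + tan(4) ≈ 1.015 → fails here (LHS ≠ RHS)

Answer: B, C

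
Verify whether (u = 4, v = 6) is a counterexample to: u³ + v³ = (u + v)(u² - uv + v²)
Substituting u = 4, v = 6:
LHS = 4³ + 6³ = 280
RHS = (4 + 6)(4² - 4·6 + 6²) = 280

The sides agree, so this pair does not disprove the claim.

Answer: No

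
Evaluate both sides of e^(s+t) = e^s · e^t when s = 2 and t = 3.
LHS = e^(2+3) = e^5 ≈ 148.4
RHS = e^2 · e^3 = e^5 ≈ 148.4

LHS = RHS: the two sides agree.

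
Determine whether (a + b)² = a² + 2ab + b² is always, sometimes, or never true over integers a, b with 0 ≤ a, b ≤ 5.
Always true

The identity holds for every pair in the range. For instance at (a, b) = (4, 2): both sides equal 36.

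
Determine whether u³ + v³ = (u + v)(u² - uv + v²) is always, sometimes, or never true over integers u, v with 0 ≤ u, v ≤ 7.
The identity holds for every pair in the range. For instance at (u, v) = (7, 4): both sides equal 407.

Answer: Always true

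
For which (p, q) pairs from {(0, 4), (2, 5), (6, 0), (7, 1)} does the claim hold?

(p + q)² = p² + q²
Testing each pair:
(0, 4): LHS = 16, RHS = 16 → holds
(2, 5): LHS = 49, RHS = 29 → fails
(6, 0): LHS = 36, RHS = 36 → holds
(7, 1): LHS = 64, RHS = 50 → fails

2 of 4 pairs satisfy the claim.

Answer: (0, 4), (6, 0)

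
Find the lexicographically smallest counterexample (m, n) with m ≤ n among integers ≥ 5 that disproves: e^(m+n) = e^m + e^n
(m, n) = (5, 5)

Substituting (5, 5) into the claim:
LHS = e^(5+5) = e^10 ≈ 22026.5
RHS = e^5 + e^5 = 2·e^5 ≈ 296.8

Since LHS ≠ RHS, this pair disproves the claim, and no lexicographically smaller pair (m ≤ n, integers ≥ 5) does.

For instance (9, 9) is also a counterexample (LHS = e^18 ≈ 65659969.1, RHS = 2·e^9 ≈ 16206.2), but it's lexicographically larger.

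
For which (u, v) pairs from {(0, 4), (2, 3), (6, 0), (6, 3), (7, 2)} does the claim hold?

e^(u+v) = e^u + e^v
Testing each pair:
(0, 4): LHS = e^4 ≈ 54.6, RHS = 1 + e^4 ≈ 55.6 → fails
(2, 3): LHS = e^5 ≈ 148.4, RHS = e^2 + e^3 ≈ 27.47 → fails
(6, 0): LHS = e^6 ≈ 403.4, RHS = 1 + e^6 ≈ 404.4 → fails
(6, 3): LHS = e^9 ≈ 8103, RHS = e^3 + e^6 ≈ 423.5 → fails
(7, 2): LHS = e^9 ≈ 8103, RHS = e^2 + e^7 ≈ 1104 → fails

No pair satisfies the claim.

Answer: None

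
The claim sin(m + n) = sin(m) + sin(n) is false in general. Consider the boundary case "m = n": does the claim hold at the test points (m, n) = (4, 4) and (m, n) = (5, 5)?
No, fails at both test points

At (4, 4): LHS = sin(8) ≈ 0.9894 ≠ RHS = 2·sin(4) ≈ -1.514
At (5, 5): LHS = sin(10) ≈ -0.544 ≠ RHS = 2·sin(5) ≈ -1.918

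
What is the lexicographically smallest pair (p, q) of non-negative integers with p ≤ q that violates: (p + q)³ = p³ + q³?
At (0, 2): both sides equal 8, so it holds there.

Substituting (1, 1) into the claim:
LHS = (1 + 1)³ = 8
RHS = 1³ + 1³ = 2

Since LHS ≠ RHS, this pair disproves the claim, and no lexicographically smaller pair (p ≤ q, non-negative integers) does.

For instance (2, 6) is also a counterexample (LHS = 512, RHS = 224), but it's lexicographically larger.

Answer: (p, q) = (1, 1)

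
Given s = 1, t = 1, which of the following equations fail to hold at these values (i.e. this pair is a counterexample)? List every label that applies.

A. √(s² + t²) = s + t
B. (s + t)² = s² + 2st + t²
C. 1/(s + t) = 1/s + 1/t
Evaluating each claim at the given values:
A. LHS = √(2) ≈ 1.414, RHS = 2 → fails here (LHS ≠ RHS)
B. LHS = 4, RHS = 4 → holds here (LHS = RHS)
C. LHS = 1/2, RHS = 2 → fails here (LHS ≠ RHS)

Answer: A, C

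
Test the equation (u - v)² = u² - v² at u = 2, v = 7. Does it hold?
Substituting u = 2, v = 7:

LHS = (2 - 7)² = 25
RHS = 2² - 7² = -45

LHS ≠ RHS, so the equation does not hold at this point.

Answer: Fails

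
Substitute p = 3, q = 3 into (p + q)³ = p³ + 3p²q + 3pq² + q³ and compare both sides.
LHS = (3 + 3)³ = 216
RHS = 3³ + 3·3²·3 + 3·3·3² + 3³ = 216

LHS = RHS: the two sides agree.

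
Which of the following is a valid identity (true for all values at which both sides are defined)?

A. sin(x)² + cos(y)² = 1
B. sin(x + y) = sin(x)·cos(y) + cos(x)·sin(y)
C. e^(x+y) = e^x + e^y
B

A: fails at (2, 4) — LHS = cos(4)² + sin(2)² ≈ 1.254, RHS = 1.
B: holds — e.g. at (2, 3), both sides equal sin(5) ≈ -0.9589.
C: fails at (1, 4) — LHS = e^5 ≈ 148.4, RHS = e + e^4 ≈ 57.32.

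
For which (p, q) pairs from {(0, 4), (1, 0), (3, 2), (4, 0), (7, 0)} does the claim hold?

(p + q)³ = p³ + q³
Testing each pair:
(0, 4): LHS = 64, RHS = 64 → holds
(1, 0): LHS = 1, RHS = 1 → holds
(3, 2): LHS = 125, RHS = 35 → fails
(4, 0): LHS = 64, RHS = 64 → holds
(7, 0): LHS = 343, RHS = 343 → holds

4 of 5 pairs satisfy the claim.

Answer: (0, 4), (1, 0), (4, 0), (7, 0)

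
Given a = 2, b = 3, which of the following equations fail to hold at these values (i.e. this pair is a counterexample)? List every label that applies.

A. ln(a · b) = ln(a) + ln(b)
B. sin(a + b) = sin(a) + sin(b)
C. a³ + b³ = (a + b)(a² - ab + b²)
B

Evaluating each claim at the given values:
A. LHS = ln(6) ≈ 1.792, RHS = ln(2) + ln(3) ≈ 1.792 → holds here (LHS = RHS)
B. LHS = sin(5) ≈ -0.9589, RHS = sin(3) + sin(2) ≈ 1.05 → fails here (LHS ≠ RHS)
C. LHS = 35, RHS = 35 → holds here (LHS = RHS)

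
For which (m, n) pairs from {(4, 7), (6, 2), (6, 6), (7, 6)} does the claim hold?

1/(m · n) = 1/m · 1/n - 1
Testing each pair:
(4, 7): LHS = 1/28, RHS = -27/28 → fails
(6, 2): LHS = 1/12, RHS = -11/12 → fails
(6, 6): LHS = 1/36, RHS = -35/36 → fails
(7, 6): LHS = 1/42, RHS = -41/42 → fails

No pair satisfies the claim.

Answer: None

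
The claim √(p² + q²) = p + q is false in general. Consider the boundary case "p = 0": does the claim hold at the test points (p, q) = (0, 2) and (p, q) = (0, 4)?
Yes, holds at both test points

At (0, 2): LHS = 2, RHS = 2 → equal
At (0, 4): LHS = 4, RHS = 4 → equal

So the claim does hold at both of these boundary points, even though it is not an identity.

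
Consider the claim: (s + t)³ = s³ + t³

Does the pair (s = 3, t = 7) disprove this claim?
Yes

Substituting s = 3, t = 7:
LHS = (3 + 7)³ = 1000
RHS = 3³ + 7³ = 370

Since LHS ≠ RHS, this pair disproves the claim.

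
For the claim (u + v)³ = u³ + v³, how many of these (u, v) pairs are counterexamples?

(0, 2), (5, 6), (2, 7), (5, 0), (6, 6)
Testing each pair:
(0, 2): LHS = 8, RHS = 8 → satisfies claim
(5, 6): LHS = 1331, RHS = 341 → counterexample
(2, 7): LHS = 729, RHS = 351 → counterexample
(5, 0): LHS = 125, RHS = 125 → satisfies claim
(6, 6): LHS = 1728, RHS = 432 → counterexample

That makes 3 counterexamples.

Answer: 3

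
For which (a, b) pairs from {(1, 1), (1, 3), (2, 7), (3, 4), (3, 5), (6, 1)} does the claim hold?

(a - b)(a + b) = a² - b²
Testing each pair:
(1, 1): LHS = 0, RHS = 0 → holds
(1, 3): LHS = -8, RHS = -8 → holds
(2, 7): LHS = -45, RHS = -45 → holds
(3, 4): LHS = -7, RHS = -7 → holds
(3, 5): LHS = -16, RHS = -16 → holds
(6, 1): LHS = 35, RHS = 35 → holds

Every pair satisfies the claim.

Answer: All pairs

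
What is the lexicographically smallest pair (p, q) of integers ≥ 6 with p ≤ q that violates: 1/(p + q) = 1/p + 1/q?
Substituting (6, 6) into the claim:
LHS = 1/(6 + 6) = 1/12
RHS = 1/6 + 1/6 = 1/3

Since LHS ≠ RHS, this pair disproves the claim, and no lexicographically smaller pair (p ≤ q, integers ≥ 6) does.

For instance (10, 13) is also a counterexample (LHS = 1/23, RHS = 23/130), but it's lexicographically larger.

Answer: (p, q) = (6, 6)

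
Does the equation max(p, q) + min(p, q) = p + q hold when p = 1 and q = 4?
Holds

Substituting p = 1, q = 4:

LHS = max(1, 4) + min(1, 4) = 5
RHS = 1 + 4 = 5

LHS = RHS, so the equation holds at this point.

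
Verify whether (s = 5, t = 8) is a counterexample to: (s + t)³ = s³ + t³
Substituting s = 5, t = 8:
LHS = (5 + 8)³ = 2197
RHS = 5³ + 8³ = 637

Since LHS ≠ RHS, this pair disproves the claim.

Answer: Yes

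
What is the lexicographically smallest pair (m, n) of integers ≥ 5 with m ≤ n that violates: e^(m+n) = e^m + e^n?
Substituting (5, 5) into the claim:
LHS = e^(5+5) = e^10 ≈ 22026.5
RHS = e^5 + e^5 = 2·e^5 ≈ 296.8

Since LHS ≠ RHS, this pair disproves the claim, and no lexicographically smaller pair (m ≤ n, integers ≥ 5) does.

For instance (5, 11) is also a counterexample (LHS = e^16 ≈ 8886110.5, RHS = e^5 + e^11 ≈ 60022.6), but it's lexicographically larger.

Answer: (m, n) = (5, 5)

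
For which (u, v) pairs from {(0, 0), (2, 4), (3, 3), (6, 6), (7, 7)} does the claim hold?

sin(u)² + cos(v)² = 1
Testing each pair:
(0, 0): LHS = 1, RHS = 1 → holds
(2, 4): LHS = cos(4)² + sin(2)² ≈ 1.254, RHS = 1 → fails
(3, 3): LHS = sin(3)² + cos(3)² = 1, RHS = 1 → holds
(6, 6): LHS = sin(6)² + cos(6)² = 1, RHS = 1 → holds
(7, 7): LHS = sin(7)² + cos(7)² = 1, RHS = 1 → holds

4 of 5 pairs satisfy the claim.

Answer: (0, 0), (3, 3), (6, 6), (7, 7)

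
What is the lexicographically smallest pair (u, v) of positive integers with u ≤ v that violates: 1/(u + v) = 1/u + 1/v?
(u, v) = (1, 1)

Substituting (1, 1) into the claim:
LHS = 1/(1 + 1) = 1/2
RHS = 1/1 + 1/1 = 2

Since LHS ≠ RHS, this pair disproves the claim, and no lexicographically smaller pair (u ≤ v, positive integers) does.

For instance (3, 3) is also a counterexample (LHS = 1/6, RHS = 2/3), but it's lexicographically larger.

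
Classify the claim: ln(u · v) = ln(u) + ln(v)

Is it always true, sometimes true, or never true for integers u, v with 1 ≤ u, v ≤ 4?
Always true

The identity holds for every pair in the range. For instance at (u, v) = (3, 4): both sides equal ln(12) ≈ 2.485.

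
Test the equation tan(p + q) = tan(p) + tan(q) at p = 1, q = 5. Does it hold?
Substituting p = 1, q = 5:

LHS = tan(1 + 5) = tan(6) ≈ -0.291
RHS = tan(1) + tan(5) ≈ -1.823

LHS ≠ RHS, so the equation does not hold at this point.

Answer: Fails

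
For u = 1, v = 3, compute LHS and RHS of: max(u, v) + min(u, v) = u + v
LHS = max(1, 3) + min(1, 3) = 4
RHS = 1 + 3 = 4

LHS = RHS: the two sides agree.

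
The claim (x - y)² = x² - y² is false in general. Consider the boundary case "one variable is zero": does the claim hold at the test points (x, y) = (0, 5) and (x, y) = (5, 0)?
At (0, 5): LHS = 25 ≠ RHS = -25
At (5, 0): LHS = 25, RHS = 25 → equal

Answer: Only at (5, 0)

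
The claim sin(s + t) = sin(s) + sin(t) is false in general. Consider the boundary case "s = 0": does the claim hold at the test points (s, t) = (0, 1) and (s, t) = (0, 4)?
At (0, 1): LHS = sin(1) ≈ 0.8415, RHS = sin(1) ≈ 0.8415 → equal
At (0, 4): LHS = sin(4) ≈ -0.7568, RHS = sin(4) ≈ -0.7568 → equal

So the claim does hold at both of these boundary points, even though it is not an identity.

Answer: Yes, holds at both test points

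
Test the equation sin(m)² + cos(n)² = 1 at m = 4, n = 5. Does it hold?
Substituting m = 4, n = 5:

LHS = sin(4)² + cos(5)² ≈ 0.6532
RHS = 1

LHS ≠ RHS, so the equation does not hold at this point.

Answer: Fails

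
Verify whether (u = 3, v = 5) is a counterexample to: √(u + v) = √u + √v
Yes

Substituting u = 3, v = 5:
LHS = √(3 + 5) = 2·√(2) ≈ 2.828
RHS = √3 + √5 = √(3) + √(5) ≈ 3.968

Since LHS ≠ RHS, this pair disproves the claim.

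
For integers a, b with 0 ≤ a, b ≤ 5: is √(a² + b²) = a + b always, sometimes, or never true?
Sometimes true

It holds at (a, b) = (1, 0) (both sides equal 1), but fails at (a, b) = (5, 2) (LHS = √(29) ≈ 5.385, RHS = 7).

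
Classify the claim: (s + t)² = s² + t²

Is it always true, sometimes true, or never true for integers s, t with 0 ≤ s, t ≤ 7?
Sometimes true

It holds at (s, t) = (0, 0) (both sides equal 0), but fails at (s, t) = (2, 4) (LHS = 36, RHS = 20).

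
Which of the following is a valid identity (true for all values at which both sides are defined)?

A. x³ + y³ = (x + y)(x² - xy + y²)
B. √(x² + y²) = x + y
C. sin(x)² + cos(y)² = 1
A: holds — e.g. at (1, 3), both sides equal 28.
B: fails at (3, 5) — LHS = √(34) ≈ 5.831, RHS = 8.
C: fails at (1, 2) — LHS = cos(2)² + sin(1)² ≈ 0.8813, RHS = 1.

Answer: A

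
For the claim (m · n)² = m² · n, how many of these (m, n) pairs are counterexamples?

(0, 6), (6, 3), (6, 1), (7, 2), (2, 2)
3

Testing each pair:
(0, 6): LHS = 0, RHS = 0 → satisfies claim
(6, 3): LHS = 324, RHS = 108 → counterexample
(6, 1): LHS = 36, RHS = 36 → satisfies claim
(7, 2): LHS = 196, RHS = 98 → counterexample
(2, 2): LHS = 16, RHS = 8 → counterexample

That makes 3 counterexamples.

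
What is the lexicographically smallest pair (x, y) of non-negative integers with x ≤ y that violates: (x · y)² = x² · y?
At (0, 1): both sides equal 0, so it holds there.

Substituting (1, 2) into the claim:
LHS = (1 · 2)² = 4
RHS = 1² · 2 = 2

Since LHS ≠ RHS, this pair disproves the claim, and no lexicographically smaller pair (x ≤ y, non-negative integers) does.

For instance (5, 6) is also a counterexample (LHS = 900, RHS = 150), but it's lexicographically larger.

Answer: (x, y) = (1, 2)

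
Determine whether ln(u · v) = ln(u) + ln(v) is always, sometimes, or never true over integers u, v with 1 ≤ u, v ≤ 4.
The identity holds for every pair in the range. For instance at (u, v) = (4, 3): both sides equal ln(12) ≈ 2.485.

Answer: Always true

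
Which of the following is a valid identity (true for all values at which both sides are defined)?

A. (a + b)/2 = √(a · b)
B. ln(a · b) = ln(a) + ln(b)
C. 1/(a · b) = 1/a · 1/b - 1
B

A: fails at (5, 8) — LHS = 13/2, RHS = 2·√(10) ≈ 6.325.
B: holds — e.g. at (4, 6), both sides equal ln(24) ≈ 3.178.
C: fails at (4, 5) — LHS = 1/20, RHS = -19/20.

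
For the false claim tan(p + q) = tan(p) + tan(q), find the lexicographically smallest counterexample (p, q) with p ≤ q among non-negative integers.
(p, q) = (1, 1)

Substituting (1, 1) into the claim:
LHS = tan(1 + 1) = tan(2) ≈ -2.185
RHS = tan(1) + tan(1) = 2·tan(1) ≈ 3.115

Since LHS ≠ RHS, this pair disproves the claim, and no lexicographically smaller pair (p ≤ q, non-negative integers) does.

For instance (4, 7) is also a counterexample (LHS = tan(11) ≈ -226, RHS = tan(7) + tan(4) ≈ 2.029), but it's lexicographically larger.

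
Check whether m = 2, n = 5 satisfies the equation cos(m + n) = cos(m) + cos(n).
Fails

Substituting m = 2, n = 5:

LHS = cos(2 + 5) = cos(7) ≈ 0.7539
RHS = cos(2) + cos(5) ≈ -0.1325

LHS ≠ RHS, so the equation does not hold at this point.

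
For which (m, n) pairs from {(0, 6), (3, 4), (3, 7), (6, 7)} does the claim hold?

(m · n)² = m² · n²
Testing each pair:
(0, 6): LHS = 0, RHS = 0 → holds
(3, 4): LHS = 144, RHS = 144 → holds
(3, 7): LHS = 441, RHS = 441 → holds
(6, 7): LHS = 1764, RHS = 1764 → holds

Every pair satisfies the claim.

Answer: All pairs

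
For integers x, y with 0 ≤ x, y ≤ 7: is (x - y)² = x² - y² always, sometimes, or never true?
It holds at (x, y) = (7, 0) (both sides equal 49), but fails at (x, y) = (5, 1) (LHS = 16, RHS = 24).

Answer: Sometimes true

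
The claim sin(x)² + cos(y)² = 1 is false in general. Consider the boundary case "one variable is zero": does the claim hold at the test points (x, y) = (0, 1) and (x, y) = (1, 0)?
No, fails at both test points

At (0, 1): LHS = cos(1)² ≈ 0.2919 ≠ RHS = 1
At (1, 0): LHS = sin(1)² + 1 ≈ 1.708 ≠ RHS = 1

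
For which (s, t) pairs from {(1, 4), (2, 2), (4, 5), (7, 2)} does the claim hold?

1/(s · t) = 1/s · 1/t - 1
None

Testing each pair:
(1, 4): LHS = 1/4, RHS = -3/4 → fails
(2, 2): LHS = 1/4, RHS = -3/4 → fails
(4, 5): LHS = 1/20, RHS = -19/20 → fails
(7, 2): LHS = 1/14, RHS = -13/14 → fails

No pair satisfies the claim.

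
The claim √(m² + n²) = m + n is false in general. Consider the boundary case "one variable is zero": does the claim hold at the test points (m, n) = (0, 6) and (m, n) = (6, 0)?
Yes, holds at both test points

At (0, 6): LHS = 6, RHS = 6 → equal
At (6, 0): LHS = 6, RHS = 6 → equal

So the claim does hold at both of these boundary points, even though it is not an identity.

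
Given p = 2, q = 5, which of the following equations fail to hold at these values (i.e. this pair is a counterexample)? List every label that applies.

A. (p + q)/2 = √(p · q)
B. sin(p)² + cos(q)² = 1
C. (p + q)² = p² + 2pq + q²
A, B

Evaluating each claim at the given values:
A. LHS = 7/2, RHS = √(10) ≈ 3.162 → fails here (LHS ≠ RHS)
B. LHS = cos(5)² + sin(2)² ≈ 0.9073, RHS = 1 → fails here (LHS ≠ RHS)
C. LHS = 49, RHS = 49 → holds here (LHS = RHS)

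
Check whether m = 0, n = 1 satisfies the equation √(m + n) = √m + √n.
Holds

Substituting m = 0, n = 1:

LHS = √(0 + 1) = 1
RHS = √0 + √1 = 1

LHS = RHS, so the equation holds at this point.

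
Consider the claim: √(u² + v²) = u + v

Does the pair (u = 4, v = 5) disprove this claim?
Yes

Substituting u = 4, v = 5:
LHS = √(4² + 5²) = √(41) ≈ 6.403
RHS = 4 + 5 = 9

Since LHS ≠ RHS, this pair disproves the claim.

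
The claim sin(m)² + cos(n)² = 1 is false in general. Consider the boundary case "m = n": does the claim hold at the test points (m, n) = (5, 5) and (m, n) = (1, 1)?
At (5, 5): LHS = cos(5)² + sin(5)² = 1, RHS = 1 → equal
At (1, 1): LHS = cos(1)² + sin(1)² = 1, RHS = 1 → equal

So the claim does hold at both of these boundary points, even though it is not an identity.

Answer: Yes, holds at both test points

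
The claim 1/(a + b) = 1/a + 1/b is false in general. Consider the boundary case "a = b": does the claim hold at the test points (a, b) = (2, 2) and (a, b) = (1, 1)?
At (2, 2): LHS = 1/4 ≠ RHS = 1
At (1, 1): LHS = 1/2 ≠ RHS = 2

Answer: No, fails at both test points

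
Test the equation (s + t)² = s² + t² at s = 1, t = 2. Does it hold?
Substituting s = 1, t = 2:

LHS = (1 + 2)² = 9
RHS = 1² + 2² = 5

LHS ≠ RHS, so the equation does not hold at this point.

Answer: Fails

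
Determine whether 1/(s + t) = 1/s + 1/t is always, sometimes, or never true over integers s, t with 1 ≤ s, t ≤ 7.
The claim fails for every pair in the range. For instance at (s, t) = (3, 3): LHS = 1/6, RHS = 2/3.

Answer: Never true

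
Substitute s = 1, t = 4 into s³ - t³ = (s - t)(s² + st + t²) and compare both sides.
LHS = 1³ - 4³ = -63
RHS = (1 - 4)(1² + 1·4 + 4²) = -63

LHS = RHS: the two sides agree.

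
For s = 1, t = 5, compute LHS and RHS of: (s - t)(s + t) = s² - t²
LHS = (1 - 5)(1 + 5) = -24
RHS = 1² - 5² = -24

LHS = RHS: the two sides agree.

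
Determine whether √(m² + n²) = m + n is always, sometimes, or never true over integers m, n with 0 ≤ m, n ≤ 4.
It holds at (m, n) = (0, 2) (both sides equal 2), but fails at (m, n) = (2, 3) (LHS = √(13) ≈ 3.606, RHS = 5).

Answer: Sometimes true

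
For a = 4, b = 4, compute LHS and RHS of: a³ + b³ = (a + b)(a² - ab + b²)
LHS = 4³ + 4³ = 128
RHS = (4 + 4)(4² - 4·4 + 4²) = 128

LHS = RHS: the two sides agree.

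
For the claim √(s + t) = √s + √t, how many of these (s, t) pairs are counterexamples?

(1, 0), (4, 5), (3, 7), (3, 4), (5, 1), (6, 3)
Testing each pair:
(1, 0): LHS = 1, RHS = 1 → satisfies claim
(4, 5): LHS = 3, RHS = 2 + √(5) ≈ 4.236 → counterexample
(3, 7): LHS = √(10) ≈ 3.162, RHS = √(3) + √(7) ≈ 4.378 → counterexample
(3, 4): LHS = √(7) ≈ 2.646, RHS = √(3) + 2 ≈ 3.732 → counterexample
(5, 1): LHS = √(6) ≈ 2.449, RHS = 1 + √(5) ≈ 3.236 → counterexample
(6, 3): LHS = 3, RHS = √(3) + √(6) ≈ 4.182 → counterexample

That makes 5 counterexamples.

Answer: 5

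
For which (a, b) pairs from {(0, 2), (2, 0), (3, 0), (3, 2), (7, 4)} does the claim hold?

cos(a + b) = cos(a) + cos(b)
Testing each pair:
(0, 2): LHS = cos(2) ≈ -0.4161, RHS = cos(2) + 1 ≈ 0.5839 → fails
(2, 0): LHS = cos(2) ≈ -0.4161, RHS = cos(2) + 1 ≈ 0.5839 → fails
(3, 0): LHS = cos(3) ≈ -0.99, RHS = cos(3) + 1 ≈ 0.01001 → fails
(3, 2): LHS = cos(5) ≈ 0.2837, RHS = cos(3) + cos(2) ≈ -1.406 → fails
(7, 4): LHS = cos(11) ≈ 0.004426, RHS = cos(4) + cos(7) ≈ 0.1003 → fails

No pair satisfies the claim.

Answer: None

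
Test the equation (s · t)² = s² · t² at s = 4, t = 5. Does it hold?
Substituting s = 4, t = 5:

LHS = (4 · 5)² = 400
RHS = 4² · 5² = 400

LHS = RHS, so the equation holds at this point.

Answer: Holds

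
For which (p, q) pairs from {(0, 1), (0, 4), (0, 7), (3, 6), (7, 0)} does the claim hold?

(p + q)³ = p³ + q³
(0, 1), (0, 4), (0, 7), (7, 0)

Testing each pair:
(0, 1): LHS = 1, RHS = 1 → holds
(0, 4): LHS = 64, RHS = 64 → holds
(0, 7): LHS = 343, RHS = 343 → holds
(3, 6): LHS = 729, RHS = 243 → fails
(7, 0): LHS = 343, RHS = 343 → holds

4 of 5 pairs satisfy the claim.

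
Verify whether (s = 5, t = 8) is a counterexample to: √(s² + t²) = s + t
Yes

Substituting s = 5, t = 8:
LHS = √(5² + 8²) = √(89) ≈ 9.434
RHS = 5 + 8 = 13

Since LHS ≠ RHS, this pair disproves the claim.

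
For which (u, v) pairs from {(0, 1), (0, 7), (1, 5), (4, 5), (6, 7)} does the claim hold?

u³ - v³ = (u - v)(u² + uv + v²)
Testing each pair:
(0, 1): LHS = -1, RHS = -1 → holds
(0, 7): LHS = -343, RHS = -343 → holds
(1, 5): LHS = -124, RHS = -124 → holds
(4, 5): LHS = -61, RHS = -61 → holds
(6, 7): LHS = -127, RHS = -127 → holds

Every pair satisfies the claim.

Answer: All pairs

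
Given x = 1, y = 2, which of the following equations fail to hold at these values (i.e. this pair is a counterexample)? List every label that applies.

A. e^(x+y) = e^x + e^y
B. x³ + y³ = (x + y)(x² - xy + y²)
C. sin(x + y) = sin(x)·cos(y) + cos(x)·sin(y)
Evaluating each claim at the given values:
A. LHS = e^3 ≈ 20.09, RHS = e + e^2 ≈ 10.11 → fails here (LHS ≠ RHS)
B. LHS = 9, RHS = 9 → holds here (LHS = RHS)
C. LHS = sin(3) ≈ 0.1411, RHS = sin(1)·cos(2) + sin(2)·cos(1) ≈ 0.1411 → holds here (LHS = RHS)

Answer: A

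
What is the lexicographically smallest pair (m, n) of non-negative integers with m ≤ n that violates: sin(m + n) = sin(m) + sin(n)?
(m, n) = (1, 1)

At (0, 0): both sides equal 0, so it holds there.
At (0, 4): both sides equal sin(4) ≈ -0.7568, so it holds there.

Substituting (1, 1) into the claim:
LHS = sin(1 + 1) = sin(2) ≈ 0.9093
RHS = sin(1) + sin(1) = 2·sin(1) ≈ 1.683

Since LHS ≠ RHS, this pair disproves the claim, and no lexicographically smaller pair (m ≤ n, non-negative integers) does.

For instance (3, 7) is also a counterexample (LHS = sin(10) ≈ -0.544, RHS = sin(3) + sin(7) ≈ 0.7981), but it's lexicographically larger.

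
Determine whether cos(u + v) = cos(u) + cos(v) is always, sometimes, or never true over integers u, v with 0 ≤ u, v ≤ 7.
Never true

The claim fails for every pair in the range. For instance at (u, v) = (3, 4): LHS = cos(7) ≈ 0.7539, RHS = cos(3) + cos(4) ≈ -1.644.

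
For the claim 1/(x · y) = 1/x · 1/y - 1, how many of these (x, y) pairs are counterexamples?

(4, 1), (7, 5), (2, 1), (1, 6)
Testing each pair:
(4, 1): LHS = 1/4, RHS = -3/4 → counterexample
(7, 5): LHS = 1/35, RHS = -34/35 → counterexample
(2, 1): LHS = 1/2, RHS = -1/2 → counterexample
(1, 6): LHS = 1/6, RHS = -5/6 → counterexample

That makes 4 counterexamples.

Answer: 4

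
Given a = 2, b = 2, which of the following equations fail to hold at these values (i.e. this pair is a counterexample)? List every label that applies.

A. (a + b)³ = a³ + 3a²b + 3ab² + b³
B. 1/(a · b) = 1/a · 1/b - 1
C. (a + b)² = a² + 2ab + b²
B

Evaluating each claim at the given values:
A. LHS = 64, RHS = 64 → holds here (LHS = RHS)
B. LHS = 1/4, RHS = -3/4 → fails here (LHS ≠ RHS)
C. LHS = 16, RHS = 16 → holds here (LHS = RHS)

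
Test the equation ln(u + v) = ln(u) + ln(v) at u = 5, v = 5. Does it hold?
Substituting u = 5, v = 5:

LHS = ln(5 + 5) = ln(10) ≈ 2.303
RHS = ln(5) + ln(5) = 2·ln(5) ≈ 3.219

LHS ≠ RHS, so the equation does not hold at this point.

Answer: Fails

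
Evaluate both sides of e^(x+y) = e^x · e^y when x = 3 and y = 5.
LHS = e^(3+5) = e^8 ≈ 2981
RHS = e^3 · e^5 = e^8 ≈ 2981

LHS = RHS: the two sides agree.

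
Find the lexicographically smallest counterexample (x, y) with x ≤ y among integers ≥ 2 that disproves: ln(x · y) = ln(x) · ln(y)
(x, y) = (2, 2)

Substituting (2, 2) into the claim:
LHS = ln(2 · 2) = ln(4) ≈ 1.386
RHS = ln(2) · ln(2) = ln(2)² ≈ 0.4805

Since LHS ≠ RHS, this pair disproves the claim, and no lexicographically smaller pair (x ≤ y, integers ≥ 2) does.

For instance (7, 8) is also a counterexample (LHS = ln(56) ≈ 4.025, RHS = ln(7)·ln(8) ≈ 4.046), but it's lexicographically larger.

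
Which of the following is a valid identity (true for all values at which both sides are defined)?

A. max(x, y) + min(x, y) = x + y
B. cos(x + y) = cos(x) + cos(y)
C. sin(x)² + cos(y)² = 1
A

A: holds — e.g. at (0, 1), both sides equal 1.
B: fails at (4, 6) — LHS = cos(10) ≈ -0.8391, RHS = cos(4) + cos(6) ≈ 0.3065.
C: fails at (3, 5) — LHS = sin(3)² + cos(5)² ≈ 0.1004, RHS = 1.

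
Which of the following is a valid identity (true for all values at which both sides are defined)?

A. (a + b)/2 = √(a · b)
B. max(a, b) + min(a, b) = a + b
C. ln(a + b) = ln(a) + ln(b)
A: fails at (6, 7) — LHS = 13/2, RHS = √(42) ≈ 6.481.
B: holds — e.g. at (1, 5), both sides equal 6.
C: fails at (4, 5) — LHS = ln(9) ≈ 2.197, RHS = ln(4) + ln(5) ≈ 2.996.

Answer: B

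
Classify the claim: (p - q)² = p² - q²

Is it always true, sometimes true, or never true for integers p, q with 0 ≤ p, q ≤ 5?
It holds at (p, q) = (1, 0) (both sides equal 1), but fails at (p, q) = (0, 3) (LHS = 9, RHS = -9).

Answer: Sometimes true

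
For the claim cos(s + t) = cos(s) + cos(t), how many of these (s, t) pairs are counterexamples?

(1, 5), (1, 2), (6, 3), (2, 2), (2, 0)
Testing each pair:
(1, 5): LHS = cos(6) ≈ 0.9602, RHS = cos(5) + cos(1) ≈ 0.824 → counterexample
(1, 2): LHS = cos(3) ≈ -0.99, RHS = cos(2) + cos(1) ≈ 0.1242 → counterexample
(6, 3): LHS = cos(9) ≈ -0.9111, RHS = cos(3) + cos(6) ≈ -0.02982 → counterexample
(2, 2): LHS = cos(4) ≈ -0.6536, RHS = 2·cos(2) ≈ -0.8323 → counterexample
(2, 0): LHS = cos(2) ≈ -0.4161, RHS = cos(2) + 1 ≈ 0.5839 → counterexample

That makes 5 counterexamples.

Answer: 5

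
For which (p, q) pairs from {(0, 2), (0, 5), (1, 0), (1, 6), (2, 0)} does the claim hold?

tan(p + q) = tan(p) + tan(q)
Testing each pair:
(0, 2): LHS = tan(2) ≈ -2.185, RHS = tan(2) ≈ -2.185 → holds
(0, 5): LHS = tan(5) ≈ -3.381, RHS = tan(5) ≈ -3.381 → holds
(1, 0): LHS = tan(1) ≈ 1.557, RHS = tan(1) ≈ 1.557 → holds
(1, 6): LHS = tan(7) ≈ 0.8714, RHS = tan(6) + tan(1) ≈ 1.266 → fails
(2, 0): LHS = tan(2) ≈ -2.185, RHS = tan(2) ≈ -2.185 → holds

4 of 5 pairs satisfy the claim.

Answer: (0, 2), (0, 5), (1, 0), (2, 0)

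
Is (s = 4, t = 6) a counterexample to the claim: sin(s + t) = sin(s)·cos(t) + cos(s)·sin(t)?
Substituting s = 4, t = 6:
LHS = sin(4 + 6) = sin(10) ≈ -0.544
RHS = sin(4)·cos(6) + cos(4)·sin(6) = sin(4)·cos(6) + sin(6)·cos(4) ≈ -0.544

The sides agree, so this pair does not disprove the claim.

Answer: No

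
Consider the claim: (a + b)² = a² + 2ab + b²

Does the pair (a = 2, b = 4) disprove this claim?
No

Substituting a = 2, b = 4:
LHS = (2 + 4)² = 36
RHS = 2² + 2·2·4 + 4² = 36

The sides agree, so this pair does not disprove the claim.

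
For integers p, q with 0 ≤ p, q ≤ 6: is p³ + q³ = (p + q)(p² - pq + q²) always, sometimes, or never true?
Always true

The identity holds for every pair in the range. For instance at (p, q) = (4, 2): both sides equal 72.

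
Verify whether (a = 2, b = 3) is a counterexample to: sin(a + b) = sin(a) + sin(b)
Substituting a = 2, b = 3:
LHS = sin(2 + 3) = sin(5) ≈ -0.9589
RHS = sin(2) + sin(3) ≈ 1.05

Since LHS ≠ RHS, this pair disproves the claim.

Answer: Yes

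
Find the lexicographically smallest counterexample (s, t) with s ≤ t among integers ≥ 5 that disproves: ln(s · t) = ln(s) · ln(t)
(s, t) = (5, 5)

Substituting (5, 5) into the claim:
LHS = ln(5 · 5) = ln(25) ≈ 3.219
RHS = ln(5) · ln(5) = ln(5)² ≈ 2.59

Since LHS ≠ RHS, this pair disproves the claim, and no lexicographically smaller pair (s ≤ t, integers ≥ 5) does.

For instance (6, 11) is also a counterexample (LHS = ln(66) ≈ 4.19, RHS = ln(6)·ln(11) ≈ 4.296), but it's lexicographically larger.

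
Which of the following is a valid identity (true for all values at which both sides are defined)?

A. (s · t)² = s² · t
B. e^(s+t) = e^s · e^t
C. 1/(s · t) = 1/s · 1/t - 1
A: fails at (3, 5) — LHS = 225, RHS = 45.
B: holds — e.g. at (5, 8), both sides equal e^13 ≈ 442413.4.
C: fails at (6, 7) — LHS = 1/42, RHS = -41/42.

Answer: B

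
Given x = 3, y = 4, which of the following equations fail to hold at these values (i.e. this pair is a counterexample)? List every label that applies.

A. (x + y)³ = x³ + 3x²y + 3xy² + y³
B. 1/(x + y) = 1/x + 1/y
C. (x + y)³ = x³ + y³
Evaluating each claim at the given values:
A. LHS = 343, RHS = 343 → holds here (LHS = RHS)
B. LHS = 1/7, RHS = 7/12 → fails here (LHS ≠ RHS)
C. LHS = 343, RHS = 91 → fails here (LHS ≠ RHS)

Answer: B, C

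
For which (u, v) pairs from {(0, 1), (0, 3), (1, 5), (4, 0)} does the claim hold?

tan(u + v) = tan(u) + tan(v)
Testing each pair:
(0, 1): LHS = tan(1) ≈ 1.557, RHS = tan(1) ≈ 1.557 → holds
(0, 3): LHS = tan(3) ≈ -0.1425, RHS = tan(3) ≈ -0.1425 → holds
(1, 5): LHS = tan(6) ≈ -0.291, RHS = tan(5) + tan(1) ≈ -1.823 → fails
(4, 0): LHS = tan(4) ≈ 1.158, RHS = tan(4) ≈ 1.158 → holds

3 of 4 pairs satisfy the claim.

Answer: (0, 1), (0, 3), (4, 0)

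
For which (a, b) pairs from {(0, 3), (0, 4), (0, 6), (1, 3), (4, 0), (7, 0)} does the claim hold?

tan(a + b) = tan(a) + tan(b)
(0, 3), (0, 4), (0, 6), (4, 0), (7, 0)

Testing each pair:
(0, 3): LHS = tan(3) ≈ -0.1425, RHS = tan(3) ≈ -0.1425 → holds
(0, 4): LHS = tan(4) ≈ 1.158, RHS = tan(4) ≈ 1.158 → holds
(0, 6): LHS = tan(6) ≈ -0.291, RHS = tan(6) ≈ -0.291 → holds
(1, 3): LHS = tan(4) ≈ 1.158, RHS = tan(3) + tan(1) ≈ 1.415 → fails
(4, 0): LHS = tan(4) ≈ 1.158, RHS = tan(4) ≈ 1.158 → holds
(7, 0): LHS = tan(7) ≈ 0.8714, RHS = tan(7) ≈ 0.8714 → holds

5 of 6 pairs satisfy the claim.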